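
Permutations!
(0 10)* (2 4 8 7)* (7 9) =(0 10)(2 4 8 9 7) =[10, 1, 4, 3, 8, 5, 6, 2, 9, 7, 0]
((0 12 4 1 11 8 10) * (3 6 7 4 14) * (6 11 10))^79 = ((0 12 14 3 11 8 6 7 4 1 10))^79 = (0 14 11 6 4 10 12 3 8 7 1)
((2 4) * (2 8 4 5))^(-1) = (2 5)(4 8)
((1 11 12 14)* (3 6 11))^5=((1 3 6 11 12 14))^5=(1 14 12 11 6 3)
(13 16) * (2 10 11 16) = (2 10 11 16 13) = [0, 1, 10, 3, 4, 5, 6, 7, 8, 9, 11, 16, 12, 2, 14, 15, 13]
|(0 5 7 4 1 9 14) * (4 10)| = 8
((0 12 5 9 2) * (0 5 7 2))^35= ((0 12 7 2 5 9))^35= (0 9 5 2 7 12)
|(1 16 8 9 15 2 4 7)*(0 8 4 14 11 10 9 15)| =8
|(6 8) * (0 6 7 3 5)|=6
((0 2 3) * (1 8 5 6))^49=((0 2 3)(1 8 5 6))^49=(0 2 3)(1 8 5 6)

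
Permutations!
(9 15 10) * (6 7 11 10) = (6 7 11 10 9 15) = [0, 1, 2, 3, 4, 5, 7, 11, 8, 15, 9, 10, 12, 13, 14, 6]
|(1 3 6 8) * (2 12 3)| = 6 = |(1 2 12 3 6 8)|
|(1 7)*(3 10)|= 2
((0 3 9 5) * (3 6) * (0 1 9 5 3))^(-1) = (0 6)(1 5 3 9)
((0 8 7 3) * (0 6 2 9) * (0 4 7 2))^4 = (0 4)(2 3)(6 9)(7 8)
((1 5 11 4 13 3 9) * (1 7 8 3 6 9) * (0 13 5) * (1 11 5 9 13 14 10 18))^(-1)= ((0 14 10 18 1)(3 11 4 9 7 8)(6 13))^(-1)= (0 1 18 10 14)(3 8 7 9 4 11)(6 13)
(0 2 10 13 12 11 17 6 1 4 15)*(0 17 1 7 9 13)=(0 2 10)(1 4 15 17 6 7 9 13 12 11)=[2, 4, 10, 3, 15, 5, 7, 9, 8, 13, 0, 1, 11, 12, 14, 17, 16, 6]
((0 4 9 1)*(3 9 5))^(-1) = (0 1 9 3 5 4)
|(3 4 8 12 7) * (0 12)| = 6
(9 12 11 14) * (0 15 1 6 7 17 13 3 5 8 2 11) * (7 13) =(0 15 1 6 13 3 5 8 2 11 14 9 12)(7 17) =[15, 6, 11, 5, 4, 8, 13, 17, 2, 12, 10, 14, 0, 3, 9, 1, 16, 7]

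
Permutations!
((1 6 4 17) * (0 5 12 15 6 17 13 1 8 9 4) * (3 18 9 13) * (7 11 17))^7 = (0 12 6 5 15)(1 7 11 17 8 13)(3 4 9 18)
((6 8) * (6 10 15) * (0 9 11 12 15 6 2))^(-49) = (0 2 15 12 11 9)(6 10 8) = ((0 9 11 12 15 2)(6 8 10))^(-49)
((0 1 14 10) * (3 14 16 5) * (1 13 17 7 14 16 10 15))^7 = (0 10 1 15 14 7 17 13)(3 16 5)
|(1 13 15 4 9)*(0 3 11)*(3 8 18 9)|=|(0 8 18 9 1 13 15 4 3 11)|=10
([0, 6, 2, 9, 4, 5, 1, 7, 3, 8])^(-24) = [0, 1, 2, 3, 4, 5, 6, 7, 8, 9]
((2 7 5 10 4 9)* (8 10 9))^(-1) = (2 9 5 7)(4 10 8)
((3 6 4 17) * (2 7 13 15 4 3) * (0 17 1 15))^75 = ((0 17 2 7 13)(1 15 4)(3 6))^75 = (17)(3 6)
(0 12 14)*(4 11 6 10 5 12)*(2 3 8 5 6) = [4, 1, 3, 8, 11, 12, 10, 7, 5, 9, 6, 2, 14, 13, 0] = (0 4 11 2 3 8 5 12 14)(6 10)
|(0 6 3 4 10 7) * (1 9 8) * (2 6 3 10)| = |(0 3 4 2 6 10 7)(1 9 8)| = 21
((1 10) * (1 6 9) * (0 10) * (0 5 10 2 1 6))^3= (0 5 2 10 1)(6 9)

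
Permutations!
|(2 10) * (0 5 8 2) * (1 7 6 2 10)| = 4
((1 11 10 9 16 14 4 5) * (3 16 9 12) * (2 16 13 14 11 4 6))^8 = ((1 4 5)(2 16 11 10 12 3 13 14 6))^8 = (1 5 4)(2 6 14 13 3 12 10 11 16)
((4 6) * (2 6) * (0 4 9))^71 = ((0 4 2 6 9))^71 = (0 4 2 6 9)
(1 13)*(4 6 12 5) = [0, 13, 2, 3, 6, 4, 12, 7, 8, 9, 10, 11, 5, 1] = (1 13)(4 6 12 5)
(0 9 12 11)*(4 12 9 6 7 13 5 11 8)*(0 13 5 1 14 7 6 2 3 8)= (0 2 3 8 4 12)(1 14 7 5 11 13)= [2, 14, 3, 8, 12, 11, 6, 5, 4, 9, 10, 13, 0, 1, 7]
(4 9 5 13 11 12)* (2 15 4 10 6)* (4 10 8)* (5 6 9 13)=[0, 1, 15, 3, 13, 5, 2, 7, 4, 6, 9, 12, 8, 11, 14, 10]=(2 15 10 9 6)(4 13 11 12 8)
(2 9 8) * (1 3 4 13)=(1 3 4 13)(2 9 8)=[0, 3, 9, 4, 13, 5, 6, 7, 2, 8, 10, 11, 12, 1]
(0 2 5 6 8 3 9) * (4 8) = (0 2 5 6 4 8 3 9) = [2, 1, 5, 9, 8, 6, 4, 7, 3, 0]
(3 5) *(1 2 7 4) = (1 2 7 4)(3 5) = [0, 2, 7, 5, 1, 3, 6, 4]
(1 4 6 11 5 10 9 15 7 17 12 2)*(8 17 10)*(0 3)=(0 3)(1 4 6 11 5 8 17 12 2)(7 10 9 15)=[3, 4, 1, 0, 6, 8, 11, 10, 17, 15, 9, 5, 2, 13, 14, 7, 16, 12]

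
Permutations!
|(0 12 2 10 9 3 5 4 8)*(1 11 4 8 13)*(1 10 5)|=35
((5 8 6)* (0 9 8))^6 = ((0 9 8 6 5))^6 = (0 9 8 6 5)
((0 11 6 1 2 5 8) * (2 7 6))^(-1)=((0 11 2 5 8)(1 7 6))^(-1)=(0 8 5 2 11)(1 6 7)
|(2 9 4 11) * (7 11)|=5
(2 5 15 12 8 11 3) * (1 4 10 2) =(1 4 10 2 5 15 12 8 11 3) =[0, 4, 5, 1, 10, 15, 6, 7, 11, 9, 2, 3, 8, 13, 14, 12]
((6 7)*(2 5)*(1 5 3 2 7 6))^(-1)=(1 7 5)(2 3)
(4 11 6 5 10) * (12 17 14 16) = (4 11 6 5 10)(12 17 14 16) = [0, 1, 2, 3, 11, 10, 5, 7, 8, 9, 4, 6, 17, 13, 16, 15, 12, 14]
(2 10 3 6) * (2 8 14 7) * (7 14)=(14)(2 10 3 6 8 7)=[0, 1, 10, 6, 4, 5, 8, 2, 7, 9, 3, 11, 12, 13, 14]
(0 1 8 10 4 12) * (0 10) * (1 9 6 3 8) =[9, 1, 2, 8, 12, 5, 3, 7, 0, 6, 4, 11, 10] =(0 9 6 3 8)(4 12 10)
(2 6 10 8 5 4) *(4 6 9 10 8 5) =(2 9 10 5 6 8 4) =[0, 1, 9, 3, 2, 6, 8, 7, 4, 10, 5]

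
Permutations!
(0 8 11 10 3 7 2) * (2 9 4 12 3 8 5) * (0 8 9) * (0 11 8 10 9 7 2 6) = (0 5 6)(2 10 7 11 9 4 12 3) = [5, 1, 10, 2, 12, 6, 0, 11, 8, 4, 7, 9, 3]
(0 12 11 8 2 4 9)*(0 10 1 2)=(0 12 11 8)(1 2 4 9 10)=[12, 2, 4, 3, 9, 5, 6, 7, 0, 10, 1, 8, 11]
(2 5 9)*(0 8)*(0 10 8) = (2 5 9)(8 10) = [0, 1, 5, 3, 4, 9, 6, 7, 10, 2, 8]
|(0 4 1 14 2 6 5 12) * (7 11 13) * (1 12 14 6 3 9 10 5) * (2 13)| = 18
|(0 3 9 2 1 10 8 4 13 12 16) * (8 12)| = 24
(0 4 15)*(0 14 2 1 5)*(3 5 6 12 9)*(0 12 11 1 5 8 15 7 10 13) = (0 4 7 10 13)(1 6 11)(2 5 12 9 3 8 15 14) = [4, 6, 5, 8, 7, 12, 11, 10, 15, 3, 13, 1, 9, 0, 2, 14]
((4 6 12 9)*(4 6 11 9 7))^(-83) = (4 11 9 6 12 7)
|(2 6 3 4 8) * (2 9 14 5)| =8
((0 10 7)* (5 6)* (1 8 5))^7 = ((0 10 7)(1 8 5 6))^7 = (0 10 7)(1 6 5 8)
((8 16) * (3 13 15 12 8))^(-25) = (3 16 8 12 15 13)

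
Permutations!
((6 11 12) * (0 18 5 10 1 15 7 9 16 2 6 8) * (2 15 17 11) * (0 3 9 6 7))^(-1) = ((0 18 5 10 1 17 11 12 8 3 9 16 15)(2 7 6))^(-1) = (0 15 16 9 3 8 12 11 17 1 10 5 18)(2 6 7)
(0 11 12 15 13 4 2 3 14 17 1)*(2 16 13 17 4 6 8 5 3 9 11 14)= [14, 0, 9, 2, 16, 3, 8, 7, 5, 11, 10, 12, 15, 6, 4, 17, 13, 1]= (0 14 4 16 13 6 8 5 3 2 9 11 12 15 17 1)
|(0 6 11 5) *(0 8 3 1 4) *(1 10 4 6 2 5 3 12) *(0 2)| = 10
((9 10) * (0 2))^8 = ((0 2)(9 10))^8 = (10)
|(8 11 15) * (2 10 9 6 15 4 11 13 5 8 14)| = 6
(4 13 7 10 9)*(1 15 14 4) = (1 15 14 4 13 7 10 9) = [0, 15, 2, 3, 13, 5, 6, 10, 8, 1, 9, 11, 12, 7, 4, 14]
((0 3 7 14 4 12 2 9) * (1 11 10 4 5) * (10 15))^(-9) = (0 5 10 9 14 15 2 7 11 12 3 1 4)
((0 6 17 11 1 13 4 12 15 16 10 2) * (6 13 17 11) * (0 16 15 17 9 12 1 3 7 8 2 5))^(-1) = (0 5 10 16 2 8 7 3 11 6 17 12 9 1 4 13)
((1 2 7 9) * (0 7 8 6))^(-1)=((0 7 9 1 2 8 6))^(-1)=(0 6 8 2 1 9 7)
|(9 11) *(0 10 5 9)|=5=|(0 10 5 9 11)|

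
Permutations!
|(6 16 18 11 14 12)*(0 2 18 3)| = |(0 2 18 11 14 12 6 16 3)| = 9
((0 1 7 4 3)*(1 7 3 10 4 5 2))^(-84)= (10)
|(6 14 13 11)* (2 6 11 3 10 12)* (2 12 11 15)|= |(2 6 14 13 3 10 11 15)|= 8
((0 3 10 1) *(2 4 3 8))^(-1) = (0 1 10 3 4 2 8)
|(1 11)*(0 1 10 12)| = 5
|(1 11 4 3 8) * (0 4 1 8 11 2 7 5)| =8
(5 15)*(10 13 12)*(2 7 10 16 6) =(2 7 10 13 12 16 6)(5 15) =[0, 1, 7, 3, 4, 15, 2, 10, 8, 9, 13, 11, 16, 12, 14, 5, 6]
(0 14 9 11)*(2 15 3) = (0 14 9 11)(2 15 3) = [14, 1, 15, 2, 4, 5, 6, 7, 8, 11, 10, 0, 12, 13, 9, 3]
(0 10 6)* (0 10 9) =(0 9)(6 10) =[9, 1, 2, 3, 4, 5, 10, 7, 8, 0, 6]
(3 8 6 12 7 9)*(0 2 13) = (0 2 13)(3 8 6 12 7 9) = [2, 1, 13, 8, 4, 5, 12, 9, 6, 3, 10, 11, 7, 0]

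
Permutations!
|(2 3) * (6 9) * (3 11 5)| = 4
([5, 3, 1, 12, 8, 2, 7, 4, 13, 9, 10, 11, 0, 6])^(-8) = (0 3 2)(1 5 12)(4 13 7 8 6)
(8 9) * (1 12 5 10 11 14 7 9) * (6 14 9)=[0, 12, 2, 3, 4, 10, 14, 6, 1, 8, 11, 9, 5, 13, 7]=(1 12 5 10 11 9 8)(6 14 7)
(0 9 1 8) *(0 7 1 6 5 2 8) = (0 9 6 5 2 8 7 1) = [9, 0, 8, 3, 4, 2, 5, 1, 7, 6]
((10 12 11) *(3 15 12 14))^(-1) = ((3 15 12 11 10 14))^(-1) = (3 14 10 11 12 15)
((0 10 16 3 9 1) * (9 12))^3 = ((0 10 16 3 12 9 1))^3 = (0 3 1 16 9 10 12)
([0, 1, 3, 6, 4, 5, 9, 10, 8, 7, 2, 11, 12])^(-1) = (12)(2 10 7 9 6 3)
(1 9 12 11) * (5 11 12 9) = [0, 5, 2, 3, 4, 11, 6, 7, 8, 9, 10, 1, 12] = (12)(1 5 11)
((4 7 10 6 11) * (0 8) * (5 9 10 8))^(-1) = ((0 5 9 10 6 11 4 7 8))^(-1) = (0 8 7 4 11 6 10 9 5)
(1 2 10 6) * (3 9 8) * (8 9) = (1 2 10 6)(3 8) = [0, 2, 10, 8, 4, 5, 1, 7, 3, 9, 6]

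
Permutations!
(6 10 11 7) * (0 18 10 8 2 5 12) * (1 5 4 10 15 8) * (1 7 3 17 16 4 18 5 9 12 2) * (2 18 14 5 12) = (0 12)(1 9 2 14 5 18 15 8)(3 17 16 4 10 11)(6 7) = [12, 9, 14, 17, 10, 18, 7, 6, 1, 2, 11, 3, 0, 13, 5, 8, 4, 16, 15]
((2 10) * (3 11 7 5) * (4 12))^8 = ((2 10)(3 11 7 5)(4 12))^8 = (12)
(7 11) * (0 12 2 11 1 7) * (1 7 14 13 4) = [12, 14, 11, 3, 1, 5, 6, 7, 8, 9, 10, 0, 2, 4, 13] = (0 12 2 11)(1 14 13 4)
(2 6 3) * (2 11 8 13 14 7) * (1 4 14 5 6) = [0, 4, 1, 11, 14, 6, 3, 2, 13, 9, 10, 8, 12, 5, 7] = (1 4 14 7 2)(3 11 8 13 5 6)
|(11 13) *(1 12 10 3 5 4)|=|(1 12 10 3 5 4)(11 13)|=6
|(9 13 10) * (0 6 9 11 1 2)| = 8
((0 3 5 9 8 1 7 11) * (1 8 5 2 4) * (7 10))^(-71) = ((0 3 2 4 1 10 7 11)(5 9))^(-71) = (0 3 2 4 1 10 7 11)(5 9)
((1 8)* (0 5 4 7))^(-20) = (8)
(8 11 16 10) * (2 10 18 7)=(2 10 8 11 16 18 7)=[0, 1, 10, 3, 4, 5, 6, 2, 11, 9, 8, 16, 12, 13, 14, 15, 18, 17, 7]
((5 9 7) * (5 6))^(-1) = ((5 9 7 6))^(-1) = (5 6 7 9)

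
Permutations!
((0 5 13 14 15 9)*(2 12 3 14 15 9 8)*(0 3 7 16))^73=((0 5 13 15 8 2 12 7 16)(3 14 9))^73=(0 5 13 15 8 2 12 7 16)(3 14 9)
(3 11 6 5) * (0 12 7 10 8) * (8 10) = [12, 1, 2, 11, 4, 3, 5, 8, 0, 9, 10, 6, 7] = (0 12 7 8)(3 11 6 5)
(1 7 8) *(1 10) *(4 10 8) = (1 7 4 10) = [0, 7, 2, 3, 10, 5, 6, 4, 8, 9, 1]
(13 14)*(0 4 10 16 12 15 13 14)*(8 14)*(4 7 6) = (0 7 6 4 10 16 12 15 13)(8 14) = [7, 1, 2, 3, 10, 5, 4, 6, 14, 9, 16, 11, 15, 0, 8, 13, 12]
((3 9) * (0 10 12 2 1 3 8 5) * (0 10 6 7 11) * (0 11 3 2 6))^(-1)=((1 2)(3 9 8 5 10 12 6 7))^(-1)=(1 2)(3 7 6 12 10 5 8 9)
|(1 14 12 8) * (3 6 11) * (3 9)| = |(1 14 12 8)(3 6 11 9)| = 4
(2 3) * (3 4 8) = (2 4 8 3) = [0, 1, 4, 2, 8, 5, 6, 7, 3]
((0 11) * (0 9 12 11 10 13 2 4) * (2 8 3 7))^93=((0 10 13 8 3 7 2 4)(9 12 11))^93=(0 7 13 4 3 10 2 8)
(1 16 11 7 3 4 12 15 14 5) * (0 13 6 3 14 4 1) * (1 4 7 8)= (0 13 6 3 4 12 15 7 14 5)(1 16 11 8)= [13, 16, 2, 4, 12, 0, 3, 14, 1, 9, 10, 8, 15, 6, 5, 7, 11]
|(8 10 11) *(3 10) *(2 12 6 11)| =7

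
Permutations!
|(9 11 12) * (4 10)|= 6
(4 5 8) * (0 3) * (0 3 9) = (0 9)(4 5 8) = [9, 1, 2, 3, 5, 8, 6, 7, 4, 0]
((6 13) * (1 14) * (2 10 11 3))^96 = ((1 14)(2 10 11 3)(6 13))^96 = (14)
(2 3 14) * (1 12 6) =[0, 12, 3, 14, 4, 5, 1, 7, 8, 9, 10, 11, 6, 13, 2] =(1 12 6)(2 3 14)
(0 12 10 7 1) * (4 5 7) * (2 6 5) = (0 12 10 4 2 6 5 7 1) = [12, 0, 6, 3, 2, 7, 5, 1, 8, 9, 4, 11, 10]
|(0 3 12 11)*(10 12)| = |(0 3 10 12 11)| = 5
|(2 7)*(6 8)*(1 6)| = 6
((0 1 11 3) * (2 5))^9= (0 1 11 3)(2 5)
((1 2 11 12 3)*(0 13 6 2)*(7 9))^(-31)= (0 13 6 2 11 12 3 1)(7 9)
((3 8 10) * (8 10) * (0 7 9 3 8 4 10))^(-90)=((0 7 9 3)(4 10 8))^(-90)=(10)(0 9)(3 7)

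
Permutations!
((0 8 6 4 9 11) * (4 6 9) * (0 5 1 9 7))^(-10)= (0 7 8)(1 11)(5 9)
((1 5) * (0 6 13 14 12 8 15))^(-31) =((0 6 13 14 12 8 15)(1 5))^(-31) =(0 12 6 8 13 15 14)(1 5)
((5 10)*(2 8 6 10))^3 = (2 10 8 5 6) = ((2 8 6 10 5))^3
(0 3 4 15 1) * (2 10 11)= [3, 0, 10, 4, 15, 5, 6, 7, 8, 9, 11, 2, 12, 13, 14, 1]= (0 3 4 15 1)(2 10 11)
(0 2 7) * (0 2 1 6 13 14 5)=(0 1 6 13 14 5)(2 7)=[1, 6, 7, 3, 4, 0, 13, 2, 8, 9, 10, 11, 12, 14, 5]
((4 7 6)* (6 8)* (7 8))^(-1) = (4 6 8)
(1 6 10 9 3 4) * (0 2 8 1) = [2, 6, 8, 4, 0, 5, 10, 7, 1, 3, 9] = (0 2 8 1 6 10 9 3 4)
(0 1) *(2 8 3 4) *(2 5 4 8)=(0 1)(3 8)(4 5)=[1, 0, 2, 8, 5, 4, 6, 7, 3]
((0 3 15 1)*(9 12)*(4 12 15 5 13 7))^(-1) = (0 1 15 9 12 4 7 13 5 3)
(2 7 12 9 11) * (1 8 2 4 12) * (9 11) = [0, 8, 7, 3, 12, 5, 6, 1, 2, 9, 10, 4, 11] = (1 8 2 7)(4 12 11)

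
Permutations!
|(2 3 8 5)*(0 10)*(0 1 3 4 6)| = |(0 10 1 3 8 5 2 4 6)| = 9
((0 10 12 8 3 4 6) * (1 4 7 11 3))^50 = ((0 10 12 8 1 4 6)(3 7 11))^50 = (0 10 12 8 1 4 6)(3 11 7)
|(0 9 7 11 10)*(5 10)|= |(0 9 7 11 5 10)|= 6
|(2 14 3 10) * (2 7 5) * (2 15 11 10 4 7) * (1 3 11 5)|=4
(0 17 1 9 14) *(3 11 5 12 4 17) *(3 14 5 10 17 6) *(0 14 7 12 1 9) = (0 7 12 4 6 3 11 10 17 9 5 1) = [7, 0, 2, 11, 6, 1, 3, 12, 8, 5, 17, 10, 4, 13, 14, 15, 16, 9]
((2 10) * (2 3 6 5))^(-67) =((2 10 3 6 5))^(-67) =(2 6 10 5 3)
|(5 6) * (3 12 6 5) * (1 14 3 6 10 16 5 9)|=8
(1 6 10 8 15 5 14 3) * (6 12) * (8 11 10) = (1 12 6 8 15 5 14 3)(10 11) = [0, 12, 2, 1, 4, 14, 8, 7, 15, 9, 11, 10, 6, 13, 3, 5]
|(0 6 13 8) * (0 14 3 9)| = |(0 6 13 8 14 3 9)| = 7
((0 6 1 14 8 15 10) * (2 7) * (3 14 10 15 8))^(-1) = (15)(0 10 1 6)(2 7)(3 14)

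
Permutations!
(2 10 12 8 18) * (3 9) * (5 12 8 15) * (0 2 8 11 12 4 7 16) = [2, 1, 10, 9, 7, 4, 6, 16, 18, 3, 11, 12, 15, 13, 14, 5, 0, 17, 8] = (0 2 10 11 12 15 5 4 7 16)(3 9)(8 18)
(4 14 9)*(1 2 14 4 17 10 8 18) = (1 2 14 9 17 10 8 18) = [0, 2, 14, 3, 4, 5, 6, 7, 18, 17, 8, 11, 12, 13, 9, 15, 16, 10, 1]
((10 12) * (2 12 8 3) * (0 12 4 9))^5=((0 12 10 8 3 2 4 9))^5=(0 2 10 9 3 12 4 8)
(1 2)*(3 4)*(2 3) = [0, 3, 1, 4, 2] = (1 3 4 2)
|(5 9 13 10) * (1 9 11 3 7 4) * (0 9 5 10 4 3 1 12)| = 30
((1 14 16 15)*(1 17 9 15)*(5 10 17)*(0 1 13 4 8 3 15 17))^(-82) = (17)(0 8 1 3 14 15 16 5 13 10 4)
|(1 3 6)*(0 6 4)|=|(0 6 1 3 4)|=5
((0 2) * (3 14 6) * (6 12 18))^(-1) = (0 2)(3 6 18 12 14)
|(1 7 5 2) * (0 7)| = |(0 7 5 2 1)| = 5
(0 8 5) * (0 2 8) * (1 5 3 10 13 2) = (1 5)(2 8 3 10 13) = [0, 5, 8, 10, 4, 1, 6, 7, 3, 9, 13, 11, 12, 2]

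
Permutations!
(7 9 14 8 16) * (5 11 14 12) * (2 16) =(2 16 7 9 12 5 11 14 8) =[0, 1, 16, 3, 4, 11, 6, 9, 2, 12, 10, 14, 5, 13, 8, 15, 7]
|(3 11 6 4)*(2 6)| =5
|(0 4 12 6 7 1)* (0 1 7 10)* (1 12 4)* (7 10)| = |(0 1 12 6 7 10)| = 6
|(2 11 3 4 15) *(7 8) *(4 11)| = 6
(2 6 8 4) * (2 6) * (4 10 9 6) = (6 8 10 9) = [0, 1, 2, 3, 4, 5, 8, 7, 10, 6, 9]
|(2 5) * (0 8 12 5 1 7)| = 7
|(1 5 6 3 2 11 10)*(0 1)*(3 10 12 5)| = |(0 1 3 2 11 12 5 6 10)| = 9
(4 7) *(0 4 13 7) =(0 4)(7 13) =[4, 1, 2, 3, 0, 5, 6, 13, 8, 9, 10, 11, 12, 7]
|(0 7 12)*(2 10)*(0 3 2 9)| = 7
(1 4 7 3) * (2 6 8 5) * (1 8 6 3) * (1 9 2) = (1 4 7 9 2 3 8 5) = [0, 4, 3, 8, 7, 1, 6, 9, 5, 2]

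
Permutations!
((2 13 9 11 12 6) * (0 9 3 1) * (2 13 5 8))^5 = (0 13 11 1 6 9 3 12)(2 8 5)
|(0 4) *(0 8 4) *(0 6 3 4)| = 5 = |(0 6 3 4 8)|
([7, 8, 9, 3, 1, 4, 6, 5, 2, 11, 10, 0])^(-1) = [11, 4, 8, 3, 5, 7, 6, 0, 1, 2, 10, 9]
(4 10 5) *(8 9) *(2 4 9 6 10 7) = (2 4 7)(5 9 8 6 10) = [0, 1, 4, 3, 7, 9, 10, 2, 6, 8, 5]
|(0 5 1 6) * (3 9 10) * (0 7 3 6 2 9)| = 9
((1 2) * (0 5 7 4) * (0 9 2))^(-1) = ((0 5 7 4 9 2 1))^(-1) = (0 1 2 9 4 7 5)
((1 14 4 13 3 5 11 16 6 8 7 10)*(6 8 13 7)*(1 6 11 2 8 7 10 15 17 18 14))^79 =((2 8 11 16 7 15 17 18 14 4 10 6 13 3 5))^79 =(2 7 14 13 8 15 4 3 11 17 10 5 16 18 6)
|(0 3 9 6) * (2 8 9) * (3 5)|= 7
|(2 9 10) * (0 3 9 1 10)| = |(0 3 9)(1 10 2)| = 3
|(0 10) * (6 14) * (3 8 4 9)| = 4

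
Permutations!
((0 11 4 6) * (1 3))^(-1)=((0 11 4 6)(1 3))^(-1)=(0 6 4 11)(1 3)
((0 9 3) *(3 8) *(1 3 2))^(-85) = (0 3 1 2 8 9)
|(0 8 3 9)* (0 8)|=|(3 9 8)|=3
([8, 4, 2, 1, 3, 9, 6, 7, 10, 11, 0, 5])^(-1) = [10, 3, 2, 4, 1, 11, 6, 7, 0, 5, 8, 9]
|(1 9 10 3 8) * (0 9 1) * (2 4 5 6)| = |(0 9 10 3 8)(2 4 5 6)| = 20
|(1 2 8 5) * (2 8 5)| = 4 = |(1 8 2 5)|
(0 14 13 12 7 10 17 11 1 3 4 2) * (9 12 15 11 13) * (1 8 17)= [14, 3, 0, 4, 2, 5, 6, 10, 17, 12, 1, 8, 7, 15, 9, 11, 16, 13]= (0 14 9 12 7 10 1 3 4 2)(8 17 13 15 11)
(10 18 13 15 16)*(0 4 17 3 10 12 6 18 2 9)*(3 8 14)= (0 4 17 8 14 3 10 2 9)(6 18 13 15 16 12)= [4, 1, 9, 10, 17, 5, 18, 7, 14, 0, 2, 11, 6, 15, 3, 16, 12, 8, 13]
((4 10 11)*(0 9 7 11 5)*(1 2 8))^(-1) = ((0 9 7 11 4 10 5)(1 2 8))^(-1) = (0 5 10 4 11 7 9)(1 8 2)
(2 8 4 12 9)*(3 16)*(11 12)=(2 8 4 11 12 9)(3 16)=[0, 1, 8, 16, 11, 5, 6, 7, 4, 2, 10, 12, 9, 13, 14, 15, 3]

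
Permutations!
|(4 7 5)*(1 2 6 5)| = 6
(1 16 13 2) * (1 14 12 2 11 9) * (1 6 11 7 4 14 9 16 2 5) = (1 2 9 6 11 16 13 7 4 14 12 5) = [0, 2, 9, 3, 14, 1, 11, 4, 8, 6, 10, 16, 5, 7, 12, 15, 13]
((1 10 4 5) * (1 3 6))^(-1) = ((1 10 4 5 3 6))^(-1) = (1 6 3 5 4 10)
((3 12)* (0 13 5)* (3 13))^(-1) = (0 5 13 12 3)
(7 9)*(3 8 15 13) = (3 8 15 13)(7 9) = [0, 1, 2, 8, 4, 5, 6, 9, 15, 7, 10, 11, 12, 3, 14, 13]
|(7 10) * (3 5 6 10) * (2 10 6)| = 5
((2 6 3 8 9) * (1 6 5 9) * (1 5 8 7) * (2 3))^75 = ((1 6 2 8 5 9 3 7))^75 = (1 8 3 6 5 7 2 9)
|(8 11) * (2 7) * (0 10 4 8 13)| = |(0 10 4 8 11 13)(2 7)| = 6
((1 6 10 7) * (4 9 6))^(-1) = (1 7 10 6 9 4)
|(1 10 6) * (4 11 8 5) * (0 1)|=|(0 1 10 6)(4 11 8 5)|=4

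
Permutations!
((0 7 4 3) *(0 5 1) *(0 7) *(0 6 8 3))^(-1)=(0 4 7 1 5 3 8 6)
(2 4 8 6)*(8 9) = (2 4 9 8 6) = [0, 1, 4, 3, 9, 5, 2, 7, 6, 8]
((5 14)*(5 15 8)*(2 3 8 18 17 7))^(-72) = ((2 3 8 5 14 15 18 17 7))^(-72) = (18)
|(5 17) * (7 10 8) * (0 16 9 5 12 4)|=21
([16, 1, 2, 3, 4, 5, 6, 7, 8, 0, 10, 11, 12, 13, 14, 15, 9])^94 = [16, 1, 2, 3, 4, 5, 6, 7, 8, 0, 10, 11, 12, 13, 14, 15, 9]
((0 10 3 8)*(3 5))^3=((0 10 5 3 8))^3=(0 3 10 8 5)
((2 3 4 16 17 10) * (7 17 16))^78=(17)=((2 3 4 7 17 10))^78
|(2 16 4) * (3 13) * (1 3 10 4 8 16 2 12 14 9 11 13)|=|(1 3)(4 12 14 9 11 13 10)(8 16)|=14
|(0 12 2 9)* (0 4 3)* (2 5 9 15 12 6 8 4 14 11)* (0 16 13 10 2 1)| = 16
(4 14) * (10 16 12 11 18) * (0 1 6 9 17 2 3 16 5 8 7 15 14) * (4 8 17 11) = (0 1 6 9 11 18 10 5 17 2 3 16 12 4)(7 15 14 8) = [1, 6, 3, 16, 0, 17, 9, 15, 7, 11, 5, 18, 4, 13, 8, 14, 12, 2, 10]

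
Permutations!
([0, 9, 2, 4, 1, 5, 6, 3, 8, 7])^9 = [0, 4, 2, 7, 3, 5, 6, 9, 8, 1]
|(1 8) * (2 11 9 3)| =|(1 8)(2 11 9 3)| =4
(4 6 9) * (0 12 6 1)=[12, 0, 2, 3, 1, 5, 9, 7, 8, 4, 10, 11, 6]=(0 12 6 9 4 1)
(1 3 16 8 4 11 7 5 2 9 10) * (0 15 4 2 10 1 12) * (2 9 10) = (0 15 4 11 7 5 2 10 12)(1 3 16 8 9) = [15, 3, 10, 16, 11, 2, 6, 5, 9, 1, 12, 7, 0, 13, 14, 4, 8]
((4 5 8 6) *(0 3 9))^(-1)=((0 3 9)(4 5 8 6))^(-1)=(0 9 3)(4 6 8 5)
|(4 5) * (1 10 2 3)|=4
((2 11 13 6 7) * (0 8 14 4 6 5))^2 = ((0 8 14 4 6 7 2 11 13 5))^2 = (0 14 6 2 13)(4 7 11 5 8)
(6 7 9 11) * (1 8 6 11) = [0, 8, 2, 3, 4, 5, 7, 9, 6, 1, 10, 11] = (11)(1 8 6 7 9)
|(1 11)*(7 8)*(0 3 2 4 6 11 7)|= |(0 3 2 4 6 11 1 7 8)|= 9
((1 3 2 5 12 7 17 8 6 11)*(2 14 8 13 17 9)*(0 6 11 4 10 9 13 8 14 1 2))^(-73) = ((0 6 4 10 9)(1 3)(2 5 12 7 13 17 8 11))^(-73) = (0 4 9 6 10)(1 3)(2 11 8 17 13 7 12 5)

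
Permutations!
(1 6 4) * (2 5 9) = (1 6 4)(2 5 9) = [0, 6, 5, 3, 1, 9, 4, 7, 8, 2]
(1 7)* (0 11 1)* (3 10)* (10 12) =[11, 7, 2, 12, 4, 5, 6, 0, 8, 9, 3, 1, 10] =(0 11 1 7)(3 12 10)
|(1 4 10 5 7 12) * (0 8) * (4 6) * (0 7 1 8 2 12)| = 5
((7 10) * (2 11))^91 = ((2 11)(7 10))^91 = (2 11)(7 10)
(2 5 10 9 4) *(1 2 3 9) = (1 2 5 10)(3 9 4) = [0, 2, 5, 9, 3, 10, 6, 7, 8, 4, 1]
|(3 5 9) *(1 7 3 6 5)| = |(1 7 3)(5 9 6)| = 3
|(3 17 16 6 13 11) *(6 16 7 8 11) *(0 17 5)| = |(0 17 7 8 11 3 5)(6 13)| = 14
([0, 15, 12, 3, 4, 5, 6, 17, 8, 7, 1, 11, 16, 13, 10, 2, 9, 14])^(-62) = (1 14 7 16 2)(9 12 15 10 17)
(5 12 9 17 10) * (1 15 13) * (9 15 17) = [0, 17, 2, 3, 4, 12, 6, 7, 8, 9, 5, 11, 15, 1, 14, 13, 16, 10] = (1 17 10 5 12 15 13)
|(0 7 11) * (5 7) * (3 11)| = |(0 5 7 3 11)| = 5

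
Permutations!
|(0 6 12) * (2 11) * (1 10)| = 6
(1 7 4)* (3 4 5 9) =(1 7 5 9 3 4) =[0, 7, 2, 4, 1, 9, 6, 5, 8, 3]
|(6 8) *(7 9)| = |(6 8)(7 9)| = 2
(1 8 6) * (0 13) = (0 13)(1 8 6) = [13, 8, 2, 3, 4, 5, 1, 7, 6, 9, 10, 11, 12, 0]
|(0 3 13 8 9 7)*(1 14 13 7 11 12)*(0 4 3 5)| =|(0 5)(1 14 13 8 9 11 12)(3 7 4)| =42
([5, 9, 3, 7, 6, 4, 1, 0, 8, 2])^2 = (0 4 1 2 7 5 6 9 3)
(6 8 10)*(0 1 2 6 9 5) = (0 1 2 6 8 10 9 5) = [1, 2, 6, 3, 4, 0, 8, 7, 10, 5, 9]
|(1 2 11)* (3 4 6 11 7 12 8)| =9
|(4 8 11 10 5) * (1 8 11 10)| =|(1 8 10 5 4 11)| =6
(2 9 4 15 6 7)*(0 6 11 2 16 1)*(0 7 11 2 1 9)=(0 6 11 1 7 16 9 4 15 2)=[6, 7, 0, 3, 15, 5, 11, 16, 8, 4, 10, 1, 12, 13, 14, 2, 9]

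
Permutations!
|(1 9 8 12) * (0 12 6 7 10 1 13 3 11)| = 30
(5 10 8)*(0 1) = (0 1)(5 10 8) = [1, 0, 2, 3, 4, 10, 6, 7, 5, 9, 8]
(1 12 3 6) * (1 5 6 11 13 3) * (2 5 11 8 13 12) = (1 2 5 6 11 12)(3 8 13) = [0, 2, 5, 8, 4, 6, 11, 7, 13, 9, 10, 12, 1, 3]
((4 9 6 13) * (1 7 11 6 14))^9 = (1 7 11 6 13 4 9 14)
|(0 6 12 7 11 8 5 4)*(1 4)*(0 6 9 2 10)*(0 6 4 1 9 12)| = 10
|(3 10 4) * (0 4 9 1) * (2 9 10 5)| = |(10)(0 4 3 5 2 9 1)| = 7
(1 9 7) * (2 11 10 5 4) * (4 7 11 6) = (1 9 11 10 5 7)(2 6 4) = [0, 9, 6, 3, 2, 7, 4, 1, 8, 11, 5, 10]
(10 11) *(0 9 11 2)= (0 9 11 10 2)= [9, 1, 0, 3, 4, 5, 6, 7, 8, 11, 2, 10]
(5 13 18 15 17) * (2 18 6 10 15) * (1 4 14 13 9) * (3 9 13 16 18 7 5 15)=(1 4 14 16 18 2 7 5 13 6 10 3 9)(15 17)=[0, 4, 7, 9, 14, 13, 10, 5, 8, 1, 3, 11, 12, 6, 16, 17, 18, 15, 2]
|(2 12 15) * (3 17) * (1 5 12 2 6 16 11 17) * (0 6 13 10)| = |(0 6 16 11 17 3 1 5 12 15 13 10)| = 12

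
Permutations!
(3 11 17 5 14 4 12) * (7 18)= (3 11 17 5 14 4 12)(7 18)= [0, 1, 2, 11, 12, 14, 6, 18, 8, 9, 10, 17, 3, 13, 4, 15, 16, 5, 7]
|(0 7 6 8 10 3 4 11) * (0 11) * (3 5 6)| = |(11)(0 7 3 4)(5 6 8 10)| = 4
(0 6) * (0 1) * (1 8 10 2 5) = [6, 0, 5, 3, 4, 1, 8, 7, 10, 9, 2] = (0 6 8 10 2 5 1)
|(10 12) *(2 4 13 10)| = 5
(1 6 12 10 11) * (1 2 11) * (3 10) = (1 6 12 3 10)(2 11) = [0, 6, 11, 10, 4, 5, 12, 7, 8, 9, 1, 2, 3]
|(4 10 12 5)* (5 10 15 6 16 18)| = |(4 15 6 16 18 5)(10 12)| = 6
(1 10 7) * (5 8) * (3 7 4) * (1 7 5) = [0, 10, 2, 5, 3, 8, 6, 7, 1, 9, 4] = (1 10 4 3 5 8)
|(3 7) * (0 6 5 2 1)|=10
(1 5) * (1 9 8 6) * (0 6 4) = (0 6 1 5 9 8 4) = [6, 5, 2, 3, 0, 9, 1, 7, 4, 8]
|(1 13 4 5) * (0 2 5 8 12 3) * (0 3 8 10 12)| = 9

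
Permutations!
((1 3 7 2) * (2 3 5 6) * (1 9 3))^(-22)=(1 7 3 9 2 6 5)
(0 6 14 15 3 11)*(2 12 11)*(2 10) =(0 6 14 15 3 10 2 12 11) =[6, 1, 12, 10, 4, 5, 14, 7, 8, 9, 2, 0, 11, 13, 15, 3]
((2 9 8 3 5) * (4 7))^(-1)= (2 5 3 8 9)(4 7)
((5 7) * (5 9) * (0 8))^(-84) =(9)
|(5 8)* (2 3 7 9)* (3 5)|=6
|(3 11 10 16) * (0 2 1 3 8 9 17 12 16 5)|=|(0 2 1 3 11 10 5)(8 9 17 12 16)|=35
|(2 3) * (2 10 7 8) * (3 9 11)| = |(2 9 11 3 10 7 8)| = 7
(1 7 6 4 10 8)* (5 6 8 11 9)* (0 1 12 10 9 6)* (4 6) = (0 1 7 8 12 10 11 4 9 5) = [1, 7, 2, 3, 9, 0, 6, 8, 12, 5, 11, 4, 10]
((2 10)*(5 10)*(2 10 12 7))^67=(2 7 12 5)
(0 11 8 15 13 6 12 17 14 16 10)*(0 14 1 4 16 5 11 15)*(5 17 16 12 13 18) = (0 15 18 5 11 8)(1 4 12 16 10 14 17)(6 13) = [15, 4, 2, 3, 12, 11, 13, 7, 0, 9, 14, 8, 16, 6, 17, 18, 10, 1, 5]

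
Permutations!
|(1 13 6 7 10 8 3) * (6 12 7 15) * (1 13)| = |(3 13 12 7 10 8)(6 15)| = 6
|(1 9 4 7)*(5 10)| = |(1 9 4 7)(5 10)| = 4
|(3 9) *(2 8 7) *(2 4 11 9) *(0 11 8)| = |(0 11 9 3 2)(4 8 7)| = 15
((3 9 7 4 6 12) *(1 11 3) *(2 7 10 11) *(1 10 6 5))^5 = (3 11 10 12 6 9)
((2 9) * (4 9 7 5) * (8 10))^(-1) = (2 9 4 5 7)(8 10)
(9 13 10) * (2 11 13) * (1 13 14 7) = (1 13 10 9 2 11 14 7) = [0, 13, 11, 3, 4, 5, 6, 1, 8, 2, 9, 14, 12, 10, 7]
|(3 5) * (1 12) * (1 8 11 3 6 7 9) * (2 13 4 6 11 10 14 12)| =|(1 2 13 4 6 7 9)(3 5 11)(8 10 14 12)| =84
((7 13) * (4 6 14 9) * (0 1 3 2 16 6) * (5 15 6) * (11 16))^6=(0 5)(1 15)(2 14)(3 6)(4 16)(9 11)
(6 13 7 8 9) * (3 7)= [0, 1, 2, 7, 4, 5, 13, 8, 9, 6, 10, 11, 12, 3]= (3 7 8 9 6 13)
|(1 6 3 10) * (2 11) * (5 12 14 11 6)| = |(1 5 12 14 11 2 6 3 10)| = 9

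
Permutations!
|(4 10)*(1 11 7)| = 6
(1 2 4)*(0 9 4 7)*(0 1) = (0 9 4)(1 2 7) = [9, 2, 7, 3, 0, 5, 6, 1, 8, 4]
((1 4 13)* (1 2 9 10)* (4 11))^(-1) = ((1 11 4 13 2 9 10))^(-1) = (1 10 9 2 13 4 11)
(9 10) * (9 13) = (9 10 13) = [0, 1, 2, 3, 4, 5, 6, 7, 8, 10, 13, 11, 12, 9]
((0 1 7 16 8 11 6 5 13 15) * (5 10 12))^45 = (0 5 6 16)(1 13 10 8)(7 15 12 11)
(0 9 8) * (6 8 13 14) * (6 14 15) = (0 9 13 15 6 8) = [9, 1, 2, 3, 4, 5, 8, 7, 0, 13, 10, 11, 12, 15, 14, 6]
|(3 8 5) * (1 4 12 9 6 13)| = 6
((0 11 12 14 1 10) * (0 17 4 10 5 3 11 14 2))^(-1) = ((0 14 1 5 3 11 12 2)(4 10 17))^(-1) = (0 2 12 11 3 5 1 14)(4 17 10)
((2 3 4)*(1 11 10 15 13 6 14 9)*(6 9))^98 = (1 10 13)(2 4 3)(9 11 15)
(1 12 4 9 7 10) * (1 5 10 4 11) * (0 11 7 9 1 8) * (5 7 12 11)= (12)(0 5 10 7 4 1 11 8)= [5, 11, 2, 3, 1, 10, 6, 4, 0, 9, 7, 8, 12]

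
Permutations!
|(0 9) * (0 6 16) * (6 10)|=5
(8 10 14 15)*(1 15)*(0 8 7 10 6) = (0 8 6)(1 15 7 10 14) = [8, 15, 2, 3, 4, 5, 0, 10, 6, 9, 14, 11, 12, 13, 1, 7]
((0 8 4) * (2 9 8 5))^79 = (0 5 2 9 8 4)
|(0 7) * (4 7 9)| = 4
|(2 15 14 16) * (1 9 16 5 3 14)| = |(1 9 16 2 15)(3 14 5)| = 15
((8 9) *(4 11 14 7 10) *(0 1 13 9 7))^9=((0 1 13 9 8 7 10 4 11 14))^9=(0 14 11 4 10 7 8 9 13 1)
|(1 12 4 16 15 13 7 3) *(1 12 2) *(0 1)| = 21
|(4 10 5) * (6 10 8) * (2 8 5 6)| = 2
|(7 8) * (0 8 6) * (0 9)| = |(0 8 7 6 9)| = 5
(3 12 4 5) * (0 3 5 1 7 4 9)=[3, 7, 2, 12, 1, 5, 6, 4, 8, 0, 10, 11, 9]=(0 3 12 9)(1 7 4)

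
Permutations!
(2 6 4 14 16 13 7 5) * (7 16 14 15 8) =(2 6 4 15 8 7 5)(13 16) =[0, 1, 6, 3, 15, 2, 4, 5, 7, 9, 10, 11, 12, 16, 14, 8, 13]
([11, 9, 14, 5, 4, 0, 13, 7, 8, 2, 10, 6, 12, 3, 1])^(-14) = [3, 2, 1, 6, 4, 13, 0, 7, 8, 14, 10, 5, 12, 11, 9]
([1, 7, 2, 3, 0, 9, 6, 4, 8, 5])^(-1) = (0 4 7 1)(5 9)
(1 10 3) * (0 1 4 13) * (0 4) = (0 1 10 3)(4 13) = [1, 10, 2, 0, 13, 5, 6, 7, 8, 9, 3, 11, 12, 4]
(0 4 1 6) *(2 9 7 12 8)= [4, 6, 9, 3, 1, 5, 0, 12, 2, 7, 10, 11, 8]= (0 4 1 6)(2 9 7 12 8)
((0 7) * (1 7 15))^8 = (15) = ((0 15 1 7))^8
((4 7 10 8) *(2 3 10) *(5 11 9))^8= ((2 3 10 8 4 7)(5 11 9))^8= (2 10 4)(3 8 7)(5 9 11)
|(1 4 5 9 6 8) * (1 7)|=|(1 4 5 9 6 8 7)|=7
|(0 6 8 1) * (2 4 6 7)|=7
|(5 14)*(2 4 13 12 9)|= |(2 4 13 12 9)(5 14)|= 10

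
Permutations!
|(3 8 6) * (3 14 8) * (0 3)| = |(0 3)(6 14 8)| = 6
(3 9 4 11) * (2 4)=(2 4 11 3 9)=[0, 1, 4, 9, 11, 5, 6, 7, 8, 2, 10, 3]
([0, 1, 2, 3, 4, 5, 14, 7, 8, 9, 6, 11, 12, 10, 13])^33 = [0, 1, 2, 3, 4, 5, 14, 7, 8, 9, 6, 11, 12, 10, 13]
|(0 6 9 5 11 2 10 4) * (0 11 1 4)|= 9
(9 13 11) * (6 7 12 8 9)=(6 7 12 8 9 13 11)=[0, 1, 2, 3, 4, 5, 7, 12, 9, 13, 10, 6, 8, 11]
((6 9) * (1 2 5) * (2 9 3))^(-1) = (1 5 2 3 6 9)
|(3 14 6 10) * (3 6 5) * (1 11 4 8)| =12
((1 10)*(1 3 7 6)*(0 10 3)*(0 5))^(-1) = (0 5 10)(1 6 7 3)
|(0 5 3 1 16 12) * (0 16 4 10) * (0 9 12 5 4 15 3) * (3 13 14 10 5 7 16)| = |(0 4 5)(1 15 13 14 10 9 12 3)(7 16)| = 24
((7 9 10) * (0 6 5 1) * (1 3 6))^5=((0 1)(3 6 5)(7 9 10))^5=(0 1)(3 5 6)(7 10 9)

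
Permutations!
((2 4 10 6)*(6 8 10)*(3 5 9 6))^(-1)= ((2 4 3 5 9 6)(8 10))^(-1)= (2 6 9 5 3 4)(8 10)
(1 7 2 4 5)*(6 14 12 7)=(1 6 14 12 7 2 4 5)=[0, 6, 4, 3, 5, 1, 14, 2, 8, 9, 10, 11, 7, 13, 12]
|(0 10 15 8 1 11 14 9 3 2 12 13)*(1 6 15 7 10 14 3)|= 18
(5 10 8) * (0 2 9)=(0 2 9)(5 10 8)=[2, 1, 9, 3, 4, 10, 6, 7, 5, 0, 8]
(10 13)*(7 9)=(7 9)(10 13)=[0, 1, 2, 3, 4, 5, 6, 9, 8, 7, 13, 11, 12, 10]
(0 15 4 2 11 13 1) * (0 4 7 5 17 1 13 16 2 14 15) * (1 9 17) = [0, 4, 11, 3, 14, 1, 6, 5, 8, 17, 10, 16, 12, 13, 15, 7, 2, 9] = (1 4 14 15 7 5)(2 11 16)(9 17)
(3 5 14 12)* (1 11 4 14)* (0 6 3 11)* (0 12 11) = (0 6 3 5 1 12)(4 14 11) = [6, 12, 2, 5, 14, 1, 3, 7, 8, 9, 10, 4, 0, 13, 11]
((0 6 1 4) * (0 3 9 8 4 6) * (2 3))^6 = (2 3 9 8 4)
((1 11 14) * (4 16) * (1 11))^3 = ((4 16)(11 14))^3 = (4 16)(11 14)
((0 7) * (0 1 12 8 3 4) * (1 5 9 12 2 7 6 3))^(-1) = (0 4 3 6)(1 8 12 9 5 7 2)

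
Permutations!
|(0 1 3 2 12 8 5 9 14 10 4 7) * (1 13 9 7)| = 13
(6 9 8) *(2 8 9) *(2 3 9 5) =(2 8 6 3 9 5) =[0, 1, 8, 9, 4, 2, 3, 7, 6, 5]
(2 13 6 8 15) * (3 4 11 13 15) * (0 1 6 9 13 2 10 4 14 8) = [1, 6, 15, 14, 11, 5, 0, 7, 3, 13, 4, 2, 12, 9, 8, 10] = (0 1 6)(2 15 10 4 11)(3 14 8)(9 13)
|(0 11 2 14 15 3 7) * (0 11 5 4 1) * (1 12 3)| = 11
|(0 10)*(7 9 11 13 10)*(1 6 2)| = 6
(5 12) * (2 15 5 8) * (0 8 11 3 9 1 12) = [8, 12, 15, 9, 4, 0, 6, 7, 2, 1, 10, 3, 11, 13, 14, 5] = (0 8 2 15 5)(1 12 11 3 9)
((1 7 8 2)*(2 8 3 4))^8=((8)(1 7 3 4 2))^8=(8)(1 4 7 2 3)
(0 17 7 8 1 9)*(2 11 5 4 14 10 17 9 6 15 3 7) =(0 9)(1 6 15 3 7 8)(2 11 5 4 14 10 17) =[9, 6, 11, 7, 14, 4, 15, 8, 1, 0, 17, 5, 12, 13, 10, 3, 16, 2]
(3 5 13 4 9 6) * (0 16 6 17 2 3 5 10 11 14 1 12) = [16, 12, 3, 10, 9, 13, 5, 7, 8, 17, 11, 14, 0, 4, 1, 15, 6, 2] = (0 16 6 5 13 4 9 17 2 3 10 11 14 1 12)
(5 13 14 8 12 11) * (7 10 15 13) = (5 7 10 15 13 14 8 12 11) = [0, 1, 2, 3, 4, 7, 6, 10, 12, 9, 15, 5, 11, 14, 8, 13]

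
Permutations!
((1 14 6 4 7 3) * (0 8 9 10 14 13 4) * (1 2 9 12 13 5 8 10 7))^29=((0 10 14 6)(1 5 8 12 13 4)(2 9 7 3))^29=(0 10 14 6)(1 4 13 12 8 5)(2 9 7 3)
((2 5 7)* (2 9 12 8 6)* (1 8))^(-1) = ((1 8 6 2 5 7 9 12))^(-1) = (1 12 9 7 5 2 6 8)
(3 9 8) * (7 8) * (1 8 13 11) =[0, 8, 2, 9, 4, 5, 6, 13, 3, 7, 10, 1, 12, 11] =(1 8 3 9 7 13 11)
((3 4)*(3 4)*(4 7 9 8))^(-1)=((4 7 9 8))^(-1)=(4 8 9 7)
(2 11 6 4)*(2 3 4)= [0, 1, 11, 4, 3, 5, 2, 7, 8, 9, 10, 6]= (2 11 6)(3 4)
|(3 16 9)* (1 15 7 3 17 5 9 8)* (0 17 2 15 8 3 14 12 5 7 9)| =6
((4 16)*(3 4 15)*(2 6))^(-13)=((2 6)(3 4 16 15))^(-13)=(2 6)(3 15 16 4)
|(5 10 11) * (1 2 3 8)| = 12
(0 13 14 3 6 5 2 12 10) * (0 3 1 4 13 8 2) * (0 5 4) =(0 8 2 12 10 3 6 4 13 14 1) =[8, 0, 12, 6, 13, 5, 4, 7, 2, 9, 3, 11, 10, 14, 1]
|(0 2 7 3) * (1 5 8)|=|(0 2 7 3)(1 5 8)|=12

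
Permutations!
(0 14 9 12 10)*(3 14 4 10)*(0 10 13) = (0 4 13)(3 14 9 12) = [4, 1, 2, 14, 13, 5, 6, 7, 8, 12, 10, 11, 3, 0, 9]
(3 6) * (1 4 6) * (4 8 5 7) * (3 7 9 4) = (1 8 5 9 4 6 7 3) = [0, 8, 2, 1, 6, 9, 7, 3, 5, 4]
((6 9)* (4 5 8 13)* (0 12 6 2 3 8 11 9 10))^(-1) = ((0 12 6 10)(2 3 8 13 4 5 11 9))^(-1) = (0 10 6 12)(2 9 11 5 4 13 8 3)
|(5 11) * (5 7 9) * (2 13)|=4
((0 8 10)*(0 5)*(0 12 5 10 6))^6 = ((0 8 6)(5 12))^6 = (12)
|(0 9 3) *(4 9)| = 4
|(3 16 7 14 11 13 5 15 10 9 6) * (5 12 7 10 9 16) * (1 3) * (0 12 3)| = |(0 12 7 14 11 13 3 5 15 9 6 1)(10 16)| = 12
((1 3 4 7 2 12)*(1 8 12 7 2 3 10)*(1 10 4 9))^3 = (1 7)(2 9)(3 4)(8 12)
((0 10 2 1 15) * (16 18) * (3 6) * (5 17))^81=((0 10 2 1 15)(3 6)(5 17)(16 18))^81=(0 10 2 1 15)(3 6)(5 17)(16 18)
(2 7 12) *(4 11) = (2 7 12)(4 11) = [0, 1, 7, 3, 11, 5, 6, 12, 8, 9, 10, 4, 2]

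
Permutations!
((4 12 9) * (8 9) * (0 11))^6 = ((0 11)(4 12 8 9))^6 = (4 8)(9 12)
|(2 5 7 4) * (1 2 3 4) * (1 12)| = 10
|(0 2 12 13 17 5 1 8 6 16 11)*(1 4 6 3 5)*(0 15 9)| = 15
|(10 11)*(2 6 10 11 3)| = 4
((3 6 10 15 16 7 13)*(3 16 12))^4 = ((3 6 10 15 12)(7 13 16))^4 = (3 12 15 10 6)(7 13 16)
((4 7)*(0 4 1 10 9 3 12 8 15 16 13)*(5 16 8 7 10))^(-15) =(0 1 9 13 7 10 16 12 4 5 3)(8 15)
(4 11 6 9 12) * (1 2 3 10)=(1 2 3 10)(4 11 6 9 12)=[0, 2, 3, 10, 11, 5, 9, 7, 8, 12, 1, 6, 4]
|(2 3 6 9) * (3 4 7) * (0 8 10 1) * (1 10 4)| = |(10)(0 8 4 7 3 6 9 2 1)| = 9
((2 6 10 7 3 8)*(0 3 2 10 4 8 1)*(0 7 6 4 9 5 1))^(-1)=(0 3)(1 5 9 6 10 8 4 2 7)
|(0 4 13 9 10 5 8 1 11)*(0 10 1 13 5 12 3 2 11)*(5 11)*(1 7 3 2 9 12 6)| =30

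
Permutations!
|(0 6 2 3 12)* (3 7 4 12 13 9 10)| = |(0 6 2 7 4 12)(3 13 9 10)| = 12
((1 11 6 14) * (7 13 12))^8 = ((1 11 6 14)(7 13 12))^8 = (14)(7 12 13)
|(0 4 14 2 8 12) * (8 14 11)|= 10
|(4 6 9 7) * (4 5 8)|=|(4 6 9 7 5 8)|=6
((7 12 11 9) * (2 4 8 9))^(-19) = ((2 4 8 9 7 12 11))^(-19) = (2 8 7 11 4 9 12)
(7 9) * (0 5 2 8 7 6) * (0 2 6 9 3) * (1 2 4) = (9)(0 5 6 4 1 2 8 7 3) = [5, 2, 8, 0, 1, 6, 4, 3, 7, 9]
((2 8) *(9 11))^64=((2 8)(9 11))^64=(11)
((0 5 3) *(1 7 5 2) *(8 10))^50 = (10)(0 1 5)(2 7 3)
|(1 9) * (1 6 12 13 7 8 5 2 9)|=|(2 9 6 12 13 7 8 5)|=8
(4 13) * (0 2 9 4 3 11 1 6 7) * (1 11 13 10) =(0 2 9 4 10 1 6 7)(3 13) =[2, 6, 9, 13, 10, 5, 7, 0, 8, 4, 1, 11, 12, 3]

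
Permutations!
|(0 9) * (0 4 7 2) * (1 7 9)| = |(0 1 7 2)(4 9)| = 4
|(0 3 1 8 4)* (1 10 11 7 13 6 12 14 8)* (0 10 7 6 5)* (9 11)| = 40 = |(0 3 7 13 5)(4 10 9 11 6 12 14 8)|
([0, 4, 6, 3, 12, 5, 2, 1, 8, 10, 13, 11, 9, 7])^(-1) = [0, 7, 6, 3, 1, 5, 2, 13, 8, 12, 9, 11, 4, 10]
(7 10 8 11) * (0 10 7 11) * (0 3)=(11)(0 10 8 3)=[10, 1, 2, 0, 4, 5, 6, 7, 3, 9, 8, 11]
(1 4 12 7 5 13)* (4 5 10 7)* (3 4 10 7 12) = (1 5 13)(3 4)(10 12) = [0, 5, 2, 4, 3, 13, 6, 7, 8, 9, 12, 11, 10, 1]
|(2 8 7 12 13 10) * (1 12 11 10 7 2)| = |(1 12 13 7 11 10)(2 8)| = 6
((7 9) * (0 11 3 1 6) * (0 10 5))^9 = (0 3 6 5 11 1 10)(7 9)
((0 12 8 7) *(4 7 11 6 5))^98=(0 8 6 4)(5 7 12 11)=((0 12 8 11 6 5 4 7))^98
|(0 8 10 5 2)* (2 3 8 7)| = |(0 7 2)(3 8 10 5)| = 12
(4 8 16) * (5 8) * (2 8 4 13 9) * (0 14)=(0 14)(2 8 16 13 9)(4 5)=[14, 1, 8, 3, 5, 4, 6, 7, 16, 2, 10, 11, 12, 9, 0, 15, 13]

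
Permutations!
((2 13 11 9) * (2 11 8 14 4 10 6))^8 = (2 13 8 14 4 10 6)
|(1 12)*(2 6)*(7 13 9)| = 6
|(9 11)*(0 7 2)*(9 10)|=|(0 7 2)(9 11 10)|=3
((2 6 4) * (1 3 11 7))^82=(1 11)(2 6 4)(3 7)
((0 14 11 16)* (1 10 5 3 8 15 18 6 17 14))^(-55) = ((0 1 10 5 3 8 15 18 6 17 14 11 16))^(-55) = (0 14 18 3 1 11 6 8 10 16 17 15 5)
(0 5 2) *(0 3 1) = [5, 0, 3, 1, 4, 2] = (0 5 2 3 1)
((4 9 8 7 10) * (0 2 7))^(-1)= ((0 2 7 10 4 9 8))^(-1)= (0 8 9 4 10 7 2)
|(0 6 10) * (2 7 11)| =3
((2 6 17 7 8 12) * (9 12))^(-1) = (2 12 9 8 7 17 6)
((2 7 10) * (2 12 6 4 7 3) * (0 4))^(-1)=((0 4 7 10 12 6)(2 3))^(-1)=(0 6 12 10 7 4)(2 3)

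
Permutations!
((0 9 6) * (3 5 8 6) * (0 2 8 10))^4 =(0 10 5 3 9)(2 8 6)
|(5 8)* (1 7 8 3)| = 5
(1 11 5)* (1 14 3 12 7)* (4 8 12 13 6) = (1 11 5 14 3 13 6 4 8 12 7) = [0, 11, 2, 13, 8, 14, 4, 1, 12, 9, 10, 5, 7, 6, 3]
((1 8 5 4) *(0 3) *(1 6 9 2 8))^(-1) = (0 3)(2 9 6 4 5 8)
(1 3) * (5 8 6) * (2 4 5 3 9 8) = (1 9 8 6 3)(2 4 5) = [0, 9, 4, 1, 5, 2, 3, 7, 6, 8]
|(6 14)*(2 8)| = |(2 8)(6 14)| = 2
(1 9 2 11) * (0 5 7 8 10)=(0 5 7 8 10)(1 9 2 11)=[5, 9, 11, 3, 4, 7, 6, 8, 10, 2, 0, 1]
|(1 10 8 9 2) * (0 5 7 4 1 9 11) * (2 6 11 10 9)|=|(0 5 7 4 1 9 6 11)(8 10)|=8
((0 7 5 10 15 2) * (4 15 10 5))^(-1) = ((0 7 4 15 2))^(-1) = (0 2 15 4 7)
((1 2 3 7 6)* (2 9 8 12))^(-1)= (1 6 7 3 2 12 8 9)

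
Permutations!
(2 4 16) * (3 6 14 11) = (2 4 16)(3 6 14 11) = [0, 1, 4, 6, 16, 5, 14, 7, 8, 9, 10, 3, 12, 13, 11, 15, 2]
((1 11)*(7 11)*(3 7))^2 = (1 7)(3 11)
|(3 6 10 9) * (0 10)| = |(0 10 9 3 6)| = 5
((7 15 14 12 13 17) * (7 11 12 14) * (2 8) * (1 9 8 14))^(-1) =((1 9 8 2 14)(7 15)(11 12 13 17))^(-1) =(1 14 2 8 9)(7 15)(11 17 13 12)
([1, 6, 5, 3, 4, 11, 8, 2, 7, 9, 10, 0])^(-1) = [11, 0, 7, 3, 4, 2, 1, 8, 6, 9, 10, 5]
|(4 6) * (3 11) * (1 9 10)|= 6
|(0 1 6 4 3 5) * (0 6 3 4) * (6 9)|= |(0 1 3 5 9 6)|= 6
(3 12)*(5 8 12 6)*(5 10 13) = (3 6 10 13 5 8 12) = [0, 1, 2, 6, 4, 8, 10, 7, 12, 9, 13, 11, 3, 5]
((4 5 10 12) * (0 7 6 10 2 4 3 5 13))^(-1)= ((0 7 6 10 12 3 5 2 4 13))^(-1)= (0 13 4 2 5 3 12 10 6 7)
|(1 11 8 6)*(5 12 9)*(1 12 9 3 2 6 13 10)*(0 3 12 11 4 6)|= |(0 3 2)(1 4 6 11 8 13 10)(5 9)|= 42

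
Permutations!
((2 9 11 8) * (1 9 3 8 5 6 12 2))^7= (1 3 12 5 9 8 2 6 11)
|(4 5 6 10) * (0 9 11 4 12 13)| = 9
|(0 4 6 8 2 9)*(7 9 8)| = |(0 4 6 7 9)(2 8)| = 10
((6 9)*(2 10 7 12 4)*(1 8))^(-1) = (1 8)(2 4 12 7 10)(6 9)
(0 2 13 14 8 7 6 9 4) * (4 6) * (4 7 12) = [2, 1, 13, 3, 0, 5, 9, 7, 12, 6, 10, 11, 4, 14, 8] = (0 2 13 14 8 12 4)(6 9)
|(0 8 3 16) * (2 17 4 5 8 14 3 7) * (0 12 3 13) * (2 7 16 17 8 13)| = 11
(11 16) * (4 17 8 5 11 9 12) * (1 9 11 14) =(1 9 12 4 17 8 5 14)(11 16) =[0, 9, 2, 3, 17, 14, 6, 7, 5, 12, 10, 16, 4, 13, 1, 15, 11, 8]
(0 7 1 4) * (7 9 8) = (0 9 8 7 1 4) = [9, 4, 2, 3, 0, 5, 6, 1, 7, 8]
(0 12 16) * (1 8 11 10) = (0 12 16)(1 8 11 10) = [12, 8, 2, 3, 4, 5, 6, 7, 11, 9, 1, 10, 16, 13, 14, 15, 0]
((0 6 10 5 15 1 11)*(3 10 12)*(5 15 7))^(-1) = ((0 6 12 3 10 15 1 11)(5 7))^(-1) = (0 11 1 15 10 3 12 6)(5 7)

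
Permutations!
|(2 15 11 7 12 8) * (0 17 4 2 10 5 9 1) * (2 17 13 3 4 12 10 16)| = 16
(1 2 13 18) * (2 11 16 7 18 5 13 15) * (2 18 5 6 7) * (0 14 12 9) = [14, 11, 15, 3, 4, 13, 7, 5, 8, 0, 10, 16, 9, 6, 12, 18, 2, 17, 1] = (0 14 12 9)(1 11 16 2 15 18)(5 13 6 7)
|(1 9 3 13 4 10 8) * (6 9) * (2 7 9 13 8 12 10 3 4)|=|(1 6 13 2 7 9 4 3 8)(10 12)|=18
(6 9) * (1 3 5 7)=(1 3 5 7)(6 9)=[0, 3, 2, 5, 4, 7, 9, 1, 8, 6]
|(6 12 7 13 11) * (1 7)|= |(1 7 13 11 6 12)|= 6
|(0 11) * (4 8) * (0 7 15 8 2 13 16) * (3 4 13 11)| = |(0 3 4 2 11 7 15 8 13 16)| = 10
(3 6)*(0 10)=(0 10)(3 6)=[10, 1, 2, 6, 4, 5, 3, 7, 8, 9, 0]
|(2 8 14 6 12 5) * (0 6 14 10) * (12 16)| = |(0 6 16 12 5 2 8 10)| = 8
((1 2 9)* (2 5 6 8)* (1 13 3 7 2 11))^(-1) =((1 5 6 8 11)(2 9 13 3 7))^(-1) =(1 11 8 6 5)(2 7 3 13 9)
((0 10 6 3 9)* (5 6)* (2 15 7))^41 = ((0 10 5 6 3 9)(2 15 7))^41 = (0 9 3 6 5 10)(2 7 15)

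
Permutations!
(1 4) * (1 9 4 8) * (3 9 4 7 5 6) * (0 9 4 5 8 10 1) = [9, 10, 2, 4, 5, 6, 3, 8, 0, 7, 1] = (0 9 7 8)(1 10)(3 4 5 6)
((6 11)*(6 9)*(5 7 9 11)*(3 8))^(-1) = ((11)(3 8)(5 7 9 6))^(-1) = (11)(3 8)(5 6 9 7)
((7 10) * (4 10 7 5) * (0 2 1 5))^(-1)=((0 2 1 5 4 10))^(-1)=(0 10 4 5 1 2)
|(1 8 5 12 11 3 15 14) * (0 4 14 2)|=11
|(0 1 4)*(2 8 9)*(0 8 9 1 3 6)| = |(0 3 6)(1 4 8)(2 9)| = 6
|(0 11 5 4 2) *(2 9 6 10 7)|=|(0 11 5 4 9 6 10 7 2)|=9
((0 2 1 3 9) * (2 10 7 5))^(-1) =(0 9 3 1 2 5 7 10)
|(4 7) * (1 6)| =|(1 6)(4 7)| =2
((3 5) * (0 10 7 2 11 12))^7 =(0 10 7 2 11 12)(3 5)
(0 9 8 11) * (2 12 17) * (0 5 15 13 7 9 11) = (0 11 5 15 13 7 9 8)(2 12 17) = [11, 1, 12, 3, 4, 15, 6, 9, 0, 8, 10, 5, 17, 7, 14, 13, 16, 2]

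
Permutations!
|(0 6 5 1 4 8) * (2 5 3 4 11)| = 20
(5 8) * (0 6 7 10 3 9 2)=(0 6 7 10 3 9 2)(5 8)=[6, 1, 0, 9, 4, 8, 7, 10, 5, 2, 3]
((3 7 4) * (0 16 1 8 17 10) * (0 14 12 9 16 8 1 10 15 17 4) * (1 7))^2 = ((0 8 4 3 1 7)(9 16 10 14 12)(15 17))^2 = (17)(0 4 1)(3 7 8)(9 10 12 16 14)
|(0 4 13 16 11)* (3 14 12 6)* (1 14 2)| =|(0 4 13 16 11)(1 14 12 6 3 2)| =30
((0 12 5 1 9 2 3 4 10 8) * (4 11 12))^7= (12)(0 8 10 4)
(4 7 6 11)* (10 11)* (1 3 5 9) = (1 3 5 9)(4 7 6 10 11) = [0, 3, 2, 5, 7, 9, 10, 6, 8, 1, 11, 4]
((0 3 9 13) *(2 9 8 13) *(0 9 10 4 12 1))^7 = ((0 3 8 13 9 2 10 4 12 1))^7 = (0 4 9 3 12 2 8 1 10 13)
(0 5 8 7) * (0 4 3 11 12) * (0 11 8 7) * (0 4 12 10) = [5, 1, 2, 8, 3, 7, 6, 12, 4, 9, 0, 10, 11] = (0 5 7 12 11 10)(3 8 4)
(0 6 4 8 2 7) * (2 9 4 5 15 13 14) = (0 6 5 15 13 14 2 7)(4 8 9) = [6, 1, 7, 3, 8, 15, 5, 0, 9, 4, 10, 11, 12, 14, 2, 13]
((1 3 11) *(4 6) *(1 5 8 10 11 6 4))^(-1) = (1 6 3)(5 11 10 8)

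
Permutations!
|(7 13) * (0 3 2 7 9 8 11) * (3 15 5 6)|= 11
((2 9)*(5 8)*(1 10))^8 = (10) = ((1 10)(2 9)(5 8))^8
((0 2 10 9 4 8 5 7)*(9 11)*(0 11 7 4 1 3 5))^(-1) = ((0 2 10 7 11 9 1 3 5 4 8))^(-1) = (0 8 4 5 3 1 9 11 7 10 2)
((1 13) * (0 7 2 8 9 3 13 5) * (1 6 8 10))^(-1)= (0 5 1 10 2 7)(3 9 8 6 13)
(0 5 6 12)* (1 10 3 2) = (0 5 6 12)(1 10 3 2) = [5, 10, 1, 2, 4, 6, 12, 7, 8, 9, 3, 11, 0]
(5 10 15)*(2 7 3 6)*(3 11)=(2 7 11 3 6)(5 10 15)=[0, 1, 7, 6, 4, 10, 2, 11, 8, 9, 15, 3, 12, 13, 14, 5]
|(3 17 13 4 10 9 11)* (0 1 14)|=21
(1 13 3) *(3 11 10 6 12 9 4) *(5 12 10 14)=(1 13 11 14 5 12 9 4 3)(6 10)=[0, 13, 2, 1, 3, 12, 10, 7, 8, 4, 6, 14, 9, 11, 5]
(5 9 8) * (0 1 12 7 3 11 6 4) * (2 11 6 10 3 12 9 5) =[1, 9, 11, 6, 0, 5, 4, 12, 2, 8, 3, 10, 7] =(0 1 9 8 2 11 10 3 6 4)(7 12)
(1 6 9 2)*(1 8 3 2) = (1 6 9)(2 8 3) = [0, 6, 8, 2, 4, 5, 9, 7, 3, 1]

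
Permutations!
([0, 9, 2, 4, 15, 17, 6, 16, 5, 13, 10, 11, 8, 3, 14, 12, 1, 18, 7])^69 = (1 4 5 16 3 8 7 13 12 18 9 15 17)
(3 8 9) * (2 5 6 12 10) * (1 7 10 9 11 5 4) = (1 7 10 2 4)(3 8 11 5 6 12 9) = [0, 7, 4, 8, 1, 6, 12, 10, 11, 3, 2, 5, 9]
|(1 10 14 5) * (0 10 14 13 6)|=12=|(0 10 13 6)(1 14 5)|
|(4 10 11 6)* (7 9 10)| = 6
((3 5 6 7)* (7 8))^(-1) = (3 7 8 6 5)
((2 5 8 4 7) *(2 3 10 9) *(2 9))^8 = (2 5 8 4 7 3 10)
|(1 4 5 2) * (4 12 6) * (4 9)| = 7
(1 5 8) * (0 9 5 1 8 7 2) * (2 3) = (0 9 5 7 3 2) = [9, 1, 0, 2, 4, 7, 6, 3, 8, 5]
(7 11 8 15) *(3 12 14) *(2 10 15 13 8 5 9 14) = (2 10 15 7 11 5 9 14 3 12)(8 13) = [0, 1, 10, 12, 4, 9, 6, 11, 13, 14, 15, 5, 2, 8, 3, 7]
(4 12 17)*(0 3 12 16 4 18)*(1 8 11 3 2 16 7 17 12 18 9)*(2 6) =(0 6 2 16 4 7 17 9 1 8 11 3 18) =[6, 8, 16, 18, 7, 5, 2, 17, 11, 1, 10, 3, 12, 13, 14, 15, 4, 9, 0]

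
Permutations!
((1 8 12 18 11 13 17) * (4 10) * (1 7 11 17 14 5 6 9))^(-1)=((1 8 12 18 17 7 11 13 14 5 6 9)(4 10))^(-1)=(1 9 6 5 14 13 11 7 17 18 12 8)(4 10)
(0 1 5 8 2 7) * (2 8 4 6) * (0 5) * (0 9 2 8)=(0 1 9 2 7 5 4 6 8)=[1, 9, 7, 3, 6, 4, 8, 5, 0, 2]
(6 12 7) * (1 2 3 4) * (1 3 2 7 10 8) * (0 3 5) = (0 3 4 5)(1 7 6 12 10 8) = [3, 7, 2, 4, 5, 0, 12, 6, 1, 9, 8, 11, 10]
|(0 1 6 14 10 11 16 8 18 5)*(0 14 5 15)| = |(0 1 6 5 14 10 11 16 8 18 15)| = 11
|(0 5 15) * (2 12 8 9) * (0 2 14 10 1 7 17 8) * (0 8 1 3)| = |(0 5 15 2 12 8 9 14 10 3)(1 7 17)| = 30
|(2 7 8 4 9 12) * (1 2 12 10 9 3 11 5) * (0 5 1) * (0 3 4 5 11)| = |(12)(0 11 1 2 7 8 5 3)(9 10)| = 8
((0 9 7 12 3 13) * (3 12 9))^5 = (0 13 3)(7 9)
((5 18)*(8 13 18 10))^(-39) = (5 10 8 13 18) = ((5 10 8 13 18))^(-39)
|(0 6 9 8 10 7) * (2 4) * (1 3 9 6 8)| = 12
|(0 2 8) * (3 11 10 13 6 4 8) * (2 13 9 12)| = |(0 13 6 4 8)(2 3 11 10 9 12)| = 30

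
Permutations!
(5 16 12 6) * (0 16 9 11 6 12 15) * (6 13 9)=[16, 1, 2, 3, 4, 6, 5, 7, 8, 11, 10, 13, 12, 9, 14, 0, 15]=(0 16 15)(5 6)(9 11 13)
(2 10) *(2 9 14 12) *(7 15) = (2 10 9 14 12)(7 15) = [0, 1, 10, 3, 4, 5, 6, 15, 8, 14, 9, 11, 2, 13, 12, 7]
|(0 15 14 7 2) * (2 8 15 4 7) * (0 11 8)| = |(0 4 7)(2 11 8 15 14)| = 15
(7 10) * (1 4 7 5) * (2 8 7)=(1 4 2 8 7 10 5)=[0, 4, 8, 3, 2, 1, 6, 10, 7, 9, 5]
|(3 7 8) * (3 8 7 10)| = 2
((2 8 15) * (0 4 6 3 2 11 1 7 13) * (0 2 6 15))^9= (15)(3 6)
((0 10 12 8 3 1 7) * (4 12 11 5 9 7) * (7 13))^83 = (0 7 13 9 5 11 10)(1 8 4 3 12)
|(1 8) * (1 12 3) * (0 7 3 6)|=7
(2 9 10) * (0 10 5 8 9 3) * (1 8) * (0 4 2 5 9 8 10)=[0, 10, 3, 4, 2, 1, 6, 7, 8, 9, 5]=(1 10 5)(2 3 4)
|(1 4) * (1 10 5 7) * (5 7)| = 4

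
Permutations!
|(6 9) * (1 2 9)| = 4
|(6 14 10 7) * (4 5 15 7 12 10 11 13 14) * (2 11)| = |(2 11 13 14)(4 5 15 7 6)(10 12)| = 20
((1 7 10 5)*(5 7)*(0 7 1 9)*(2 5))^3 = ((0 7 10 1 2 5 9))^3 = (0 1 9 10 5 7 2)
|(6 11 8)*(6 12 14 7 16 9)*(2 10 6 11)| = 21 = |(2 10 6)(7 16 9 11 8 12 14)|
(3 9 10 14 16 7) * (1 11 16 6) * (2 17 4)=[0, 11, 17, 9, 2, 5, 1, 3, 8, 10, 14, 16, 12, 13, 6, 15, 7, 4]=(1 11 16 7 3 9 10 14 6)(2 17 4)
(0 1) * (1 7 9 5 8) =(0 7 9 5 8 1) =[7, 0, 2, 3, 4, 8, 6, 9, 1, 5]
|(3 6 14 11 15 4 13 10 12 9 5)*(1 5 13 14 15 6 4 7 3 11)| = 36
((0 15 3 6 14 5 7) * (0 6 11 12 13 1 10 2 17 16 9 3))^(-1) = (0 15)(1 13 12 11 3 9 16 17 2 10)(5 14 6 7) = ((0 15)(1 10 2 17 16 9 3 11 12 13)(5 7 6 14))^(-1)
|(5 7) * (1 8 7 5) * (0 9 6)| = |(0 9 6)(1 8 7)| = 3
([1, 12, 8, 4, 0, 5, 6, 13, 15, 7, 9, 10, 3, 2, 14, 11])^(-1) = [4, 0, 13, 12, 3, 5, 6, 9, 2, 10, 11, 15, 1, 7, 14, 8]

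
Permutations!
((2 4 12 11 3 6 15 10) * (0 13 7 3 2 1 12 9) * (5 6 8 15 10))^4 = ((0 13 7 3 8 15 5 6 10 1 12 11 2 4 9))^4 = (0 8 10 2 13 15 1 4 7 5 12 9 3 6 11)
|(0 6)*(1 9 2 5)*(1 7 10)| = |(0 6)(1 9 2 5 7 10)| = 6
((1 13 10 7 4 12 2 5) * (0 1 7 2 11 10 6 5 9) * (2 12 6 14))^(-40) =((0 1 13 14 2 9)(4 6 5 7)(10 12 11))^(-40) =(0 13 2)(1 14 9)(10 11 12)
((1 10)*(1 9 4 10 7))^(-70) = (4 9 10)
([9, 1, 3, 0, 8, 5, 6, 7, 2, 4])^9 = (0 8)(2 9)(3 4)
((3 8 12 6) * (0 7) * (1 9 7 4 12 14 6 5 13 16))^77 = (0 16 4 1 12 9 5 7 13)(3 8 14 6)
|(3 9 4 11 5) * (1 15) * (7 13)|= 10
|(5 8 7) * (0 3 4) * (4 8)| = 6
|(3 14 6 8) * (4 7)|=4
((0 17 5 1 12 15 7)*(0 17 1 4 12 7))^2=(0 7 5 12)(1 17 4 15)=((0 1 7 17 5 4 12 15))^2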